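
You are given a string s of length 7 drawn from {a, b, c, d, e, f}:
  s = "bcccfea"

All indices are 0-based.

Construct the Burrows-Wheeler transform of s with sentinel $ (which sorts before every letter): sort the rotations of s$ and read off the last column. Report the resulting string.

ae$bccfc

rank  rotation  last
    0  $bcccfea  a
    1  a$bcccfe  e
    2  bcccfea$  $
    3  cccfea$b  b
    4  ccfea$bc  c
    5  cfea$bcc  c
    6  ea$bcccf  f
    7  fea$bccc  c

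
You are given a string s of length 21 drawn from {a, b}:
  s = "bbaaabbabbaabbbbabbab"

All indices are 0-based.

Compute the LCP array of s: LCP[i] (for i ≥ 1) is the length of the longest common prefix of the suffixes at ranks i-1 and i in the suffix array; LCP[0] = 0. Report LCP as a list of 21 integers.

[0, 2, 4, 1, 2, 4, 5, 3, 0, 1, 3, 2, 3, 5, 1, 4, 3, 4, 6, 2, 3]

sorted suffixes:
  #0 SA[0]=2  'aaabbabbaabbbbabbab'
  #1 SA[1]=3  'aabbabbaabbbbabbab'
  #2 SA[2]=10  'aabbbbabbab'
  #3 SA[3]=19  'ab'
  #4 SA[4]=7  'abbaabbbbabbab'
  #5 SA[5]=16  'abbab'
  #6 SA[6]=4  'abbabbaabbbbabbab'
  #7 SA[7]=11  'abbbbabbab'
  #8 SA[8]=20  'b'
  #9 SA[9]=1  'baaabbabbaabbbbabbab'
  #10 SA[10]=9  'baabbbbabbab'
  #11 SA[11]=18  'bab'
  #12 SA[12]=6  'babbaabbbbabbab'
  #13 SA[13]=15  'babbab'
  #14 SA[14]=0  'bbaaabbabbaabbbbabbab'
  #15 SA[15]=8  'bbaabbbbabbab'
  #16 SA[16]=17  'bbab'
  #17 SA[17]=5  'bbabbaabbbbabbab'
  #18 SA[18]=14  'bbabbab'
  #19 SA[19]=13  'bbbabbab'
  #20 SA[20]=12  'bbbbabbab'

SA = [2, 3, 10, 19, 7, 16, 4, 11, 20, 1, 9, 18, 6, 15, 0, 8, 17, 5, 14, 13, 12]
rank  pair      lcp
   1  s[2:],s[3:]  2  'aa'
   2  s[3:],s[10:]  4  'aabb'
   3  s[10:],s[19:]  1  'a'
   4  s[19:],s[7:]  2  'ab'
   5  s[7:],s[16:]  4  'abba'
   6  s[16:],s[4:]  5  'abbab'
   7  s[4:],s[11:]  3  'abb'
   8  s[11:],s[20:]  0  ''
   9  s[20:],s[1:]  1  'b'
  10  s[1:],s[9:]  3  'baa'
  11  s[9:],s[18:]  2  'ba'
  12  s[18:],s[6:]  3  'bab'
  13  s[6:],s[15:]  5  'babba'
  14  s[15:],s[0:]  1  'b'
  15  s[0:],s[8:]  4  'bbaa'
  16  s[8:],s[17:]  3  'bba'
  17  s[17:],s[5:]  4  'bbab'
  18  s[5:],s[14:]  6  'bbabba'
  19  s[14:],s[13:]  2  'bb'
  20  s[13:],s[12:]  3  'bbb'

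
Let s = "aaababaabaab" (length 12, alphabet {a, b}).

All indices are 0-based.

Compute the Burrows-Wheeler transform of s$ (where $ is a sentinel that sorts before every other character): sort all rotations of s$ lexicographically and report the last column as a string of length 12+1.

rank  rotation       last
    0  $aaababaabaab  b
    1  aaababaabaab$  $
    2  aab$aaababaab  b
    3  aabaab$aaabab  b
    4  aababaabaab$a  a
    5  ab$aaababaaba  a
    6  abaab$aaababa  a
    7  abaabaab$aaab  b
    8  ababaabaab$aa  a
    9  b$aaababaabaa  a
   10  baab$aaababaa  a
   11  baabaab$aaaba  a
   12  babaabaab$aaa  a

b$bbaaabaaaaa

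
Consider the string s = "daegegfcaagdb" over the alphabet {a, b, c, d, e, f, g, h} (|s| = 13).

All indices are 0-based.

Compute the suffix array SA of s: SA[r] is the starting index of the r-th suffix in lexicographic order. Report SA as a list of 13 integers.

[8, 1, 9, 12, 7, 0, 11, 2, 4, 6, 10, 3, 5]

rank | idx | suffix
   0 |   8 | aagdb
   1 |   1 | aegegfcaagdb
   2 |   9 | agdb
   3 |  12 | b
   4 |   7 | caagdb
   5 |   0 | daegegfcaagdb
   6 |  11 | db
   7 |   2 | egegfcaagdb
   8 |   4 | egfcaagdb
   9 |   6 | fcaagdb
  10 |  10 | gdb
  11 |   3 | gegfcaagdb
  12 |   5 | gfcaagdb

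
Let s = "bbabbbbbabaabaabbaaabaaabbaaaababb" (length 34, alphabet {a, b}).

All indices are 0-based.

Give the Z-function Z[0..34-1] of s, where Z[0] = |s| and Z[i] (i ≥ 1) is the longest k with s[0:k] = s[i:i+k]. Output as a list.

[34, 1, 0, 2, 2, 2, 4, 1, 0, 1, 0, 0, 1, 0, 0, 3, 1, 0, 0, 0, 1, 0, 0, 0, 3, 1, 0, 0, 0, 0, 1, 0, 2, 1]

Z[0]=34
i=1: outside box; Z[1]=1 grow→box=[1,2)
i=2: outside box; Z[2]=0
i=3: outside box; Z[3]=2 grow→box=[3,5)
i=4: min(r-i=1, Z[1]=1)=1; Z[4]=2 grow→box=[4,6)
i=5: min(r-i=1, Z[1]=1)=1; Z[5]=2 grow→box=[5,7)
i=6: min(r-i=1, Z[1]=1)=1; Z[6]=4 grow→box=[6,10)
i=7: min(r-i=3, Z[1]=1)=1; Z[7]=1
i=8: min(r-i=2, Z[2]=0)=0; Z[8]=0
i=9: min(r-i=1, Z[3]=2)=1; Z[9]=1
i=10: outside box; Z[10]=0
i=11: outside box; Z[11]=0
i=12: outside box; Z[12]=1 grow→box=[12,13)
i=13: outside box; Z[13]=0
i=14: outside box; Z[14]=0
i=15: outside box; Z[15]=3 grow→box=[15,18)
i=16: min(r-i=2, Z[1]=1)=1; Z[16]=1
i=17: min(r-i=1, Z[2]=0)=0; Z[17]=0
i=18: outside box; Z[18]=0
i=19: outside box; Z[19]=0
i=20: outside box; Z[20]=1 grow→box=[20,21)
i=21: outside box; Z[21]=0
i=22: outside box; Z[22]=0
i=23: outside box; Z[23]=0
i=24: outside box; Z[24]=3 grow→box=[24,27)
i=25: min(r-i=2, Z[1]=1)=1; Z[25]=1
i=26: min(r-i=1, Z[2]=0)=0; Z[26]=0
i=27: outside box; Z[27]=0
i=28: outside box; Z[28]=0
i=29: outside box; Z[29]=0
i=30: outside box; Z[30]=1 grow→box=[30,31)
i=31: outside box; Z[31]=0
i=32: outside box; Z[32]=2 grow→box=[32,34)
i=33: min(r-i=1, Z[1]=1)=1; Z[33]=1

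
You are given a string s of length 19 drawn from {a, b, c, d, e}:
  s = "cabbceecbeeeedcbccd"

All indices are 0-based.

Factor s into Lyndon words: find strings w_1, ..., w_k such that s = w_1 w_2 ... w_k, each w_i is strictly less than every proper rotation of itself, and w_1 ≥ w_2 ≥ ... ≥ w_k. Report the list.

emit factor 1: 'c' (i=0, period=1)
emit factor 2: 'abbceecbeeeedcbccd' (i=1, period=18)

["c", "abbceecbeeeedcbccd"]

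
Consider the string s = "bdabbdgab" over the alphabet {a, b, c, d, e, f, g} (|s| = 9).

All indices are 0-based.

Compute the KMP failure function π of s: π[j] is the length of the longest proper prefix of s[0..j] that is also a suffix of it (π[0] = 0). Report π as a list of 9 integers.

π[0] = 0
j=1 s[j]='d': π[1]=0 (border '')
j=2 s[j]='a': π[2]=0 (border '')
j=3 s[j]='b': π[3]=1 (border 'b')
j=4 s[j]='b': k: 1→0; π[4]=1 (border 'b')
j=5 s[j]='d': π[5]=2 (border 'bd')
j=6 s[j]='g': k: 2→0; π[6]=0 (border '')
j=7 s[j]='a': π[7]=0 (border '')
j=8 s[j]='b': π[8]=1 (border 'b')

[0, 0, 0, 1, 1, 2, 0, 0, 1]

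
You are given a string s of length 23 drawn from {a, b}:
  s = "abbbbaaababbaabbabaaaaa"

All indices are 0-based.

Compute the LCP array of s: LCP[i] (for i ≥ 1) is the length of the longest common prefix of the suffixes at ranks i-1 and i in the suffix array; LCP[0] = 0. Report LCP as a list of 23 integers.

[0, 1, 2, 3, 4, 3, 2, 3, 1, 3, 2, 4, 3, 0, 4, 3, 2, 3, 1, 4, 3, 2, 3]

sorted suffixes:
  #0 SA[0]=22  'a'
  #1 SA[1]=21  'aa'
  #2 SA[2]=20  'aaa'
  #3 SA[3]=19  'aaaa'
  #4 SA[4]=18  'aaaaa'
  #5 SA[5]=5  'aaababbaabbabaaaaa'
  #6 SA[6]=6  'aababbaabbabaaaaa'
  #7 SA[7]=12  'aabbabaaaaa'
  #8 SA[8]=16  'abaaaaa'
  #9 SA[9]=7  'ababbaabbabaaaaa'
  #10 SA[10]=9  'abbaabbabaaaaa'
  #11 SA[11]=13  'abbabaaaaa'
  #12 SA[12]=0  'abbbbaaababbaabbabaaaaa'
  #13 SA[13]=17  'baaaaa'
  #14 SA[14]=4  'baaababbaabbabaaaaa'
  #15 SA[15]=11  'baabbabaaaaa'
  #16 SA[16]=15  'babaaaaa'
  #17 SA[17]=8  'babbaabbabaaaaa'
  #18 SA[18]=3  'bbaaababbaabbabaaaaa'
  #19 SA[19]=10  'bbaabbabaaaaa'
  #20 SA[20]=14  'bbabaaaaa'
  #21 SA[21]=2  'bbbaaababbaabbabaaaaa'
  #22 SA[22]=1  'bbbbaaababbaabbabaaaaa'

SA = [22, 21, 20, 19, 18, 5, 6, 12, 16, 7, 9, 13, 0, 17, 4, 11, 15, 8, 3, 10, 14, 2, 1]
rank  pair      lcp
   1  s[22:],s[21:]  1  'a'
   2  s[21:],s[20:]  2  'aa'
   3  s[20:],s[19:]  3  'aaa'
   4  s[19:],s[18:]  4  'aaaa'
   5  s[18:],s[5:]  3  'aaa'
   6  s[5:],s[6:]  2  'aa'
   7  s[6:],s[12:]  3  'aab'
   8  s[12:],s[16:]  1  'a'
   9  s[16:],s[7:]  3  'aba'
  10  s[7:],s[9:]  2  'ab'
  11  s[9:],s[13:]  4  'abba'
  12  s[13:],s[0:]  3  'abb'
  13  s[0:],s[17:]  0  ''
  14  s[17:],s[4:]  4  'baaa'
  15  s[4:],s[11:]  3  'baa'
  16  s[11:],s[15:]  2  'ba'
  17  s[15:],s[8:]  3  'bab'
  18  s[8:],s[3:]  1  'b'
  19  s[3:],s[10:]  4  'bbaa'
  20  s[10:],s[14:]  3  'bba'
  21  s[14:],s[2:]  2  'bb'
  22  s[2:],s[1:]  3  'bbb'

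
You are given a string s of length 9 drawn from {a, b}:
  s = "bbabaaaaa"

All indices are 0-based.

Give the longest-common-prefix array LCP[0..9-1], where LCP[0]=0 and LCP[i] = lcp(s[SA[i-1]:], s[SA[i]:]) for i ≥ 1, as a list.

[0, 1, 2, 3, 4, 1, 0, 2, 1]

rank | idx | suffix
   0 |   8 | a
   1 |   7 | aa
   2 |   6 | aaa
   3 |   5 | aaaa
   4 |   4 | aaaaa
   5 |   2 | abaaaaa
   6 |   3 | baaaaa
   7 |   1 | babaaaaa
   8 |   0 | bbabaaaaa

SA = [8, 7, 6, 5, 4, 2, 3, 1, 0]
[i] adj suffixes → lcp
  [1] 8/7 → 1 ('a')
  [2] 7/6 → 2 ('aa')
  [3] 6/5 → 3 ('aaa')
  [4] 5/4 → 4 ('aaaa')
  [5] 4/2 → 1 ('a')
  [6] 2/3 → 0 ('')
  [7] 3/1 → 2 ('ba')
  [8] 1/0 → 1 ('b')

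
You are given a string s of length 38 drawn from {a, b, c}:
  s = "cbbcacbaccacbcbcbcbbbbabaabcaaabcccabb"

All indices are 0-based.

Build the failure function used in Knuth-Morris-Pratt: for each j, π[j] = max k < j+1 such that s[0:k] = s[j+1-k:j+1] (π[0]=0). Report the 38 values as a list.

[0, 0, 0, 1, 0, 1, 2, 0, 1, 1, 0, 1, 2, 1, 2, 1, 2, 1, 2, 3, 0, 0, 0, 0, 0, 0, 0, 1, 0, 0, 0, 0, 1, 1, 1, 0, 0, 0]

π[0] = 0
j=1 s[j]='b': π[1]=0 (border '')
j=2 s[j]='b': π[2]=0 (border '')
j=3 s[j]='c': π[3]=1 (border 'c')
j=4 s[j]='a': k: 1→0; π[4]=0 (border '')
j=5 s[j]='c': π[5]=1 (border 'c')
j=6 s[j]='b': π[6]=2 (border 'cb')
j=7 s[j]='a': k: 2→0; π[7]=0 (border '')
j=8 s[j]='c': π[8]=1 (border 'c')
j=9 s[j]='c': k: 1→0; π[9]=1 (border 'c')
j=10 s[j]='a': k: 1→0; π[10]=0 (border '')
j=11 s[j]='c': π[11]=1 (border 'c')
j=12 s[j]='b': π[12]=2 (border 'cb')
j=13 s[j]='c': k: 2→0; π[13]=1 (border 'c')
j=14 s[j]='b': π[14]=2 (border 'cb')
j=15 s[j]='c': k: 2→0; π[15]=1 (border 'c')
j=16 s[j]='b': π[16]=2 (border 'cb')
j=17 s[j]='c': k: 2→0; π[17]=1 (border 'c')
j=18 s[j]='b': π[18]=2 (border 'cb')
j=19 s[j]='b': π[19]=3 (border 'cbb')
j=20 s[j]='b': k: 3→0; π[20]=0 (border '')
j=21 s[j]='b': π[21]=0 (border '')
j=22 s[j]='a': π[22]=0 (border '')
j=23 s[j]='b': π[23]=0 (border '')
j=24 s[j]='a': π[24]=0 (border '')
j=25 s[j]='a': π[25]=0 (border '')
j=26 s[j]='b': π[26]=0 (border '')
j=27 s[j]='c': π[27]=1 (border 'c')
j=28 s[j]='a': k: 1→0; π[28]=0 (border '')
j=29 s[j]='a': π[29]=0 (border '')
j=30 s[j]='a': π[30]=0 (border '')
j=31 s[j]='b': π[31]=0 (border '')
j=32 s[j]='c': π[32]=1 (border 'c')
j=33 s[j]='c': k: 1→0; π[33]=1 (border 'c')
j=34 s[j]='c': k: 1→0; π[34]=1 (border 'c')
j=35 s[j]='a': k: 1→0; π[35]=0 (border '')
j=36 s[j]='b': π[36]=0 (border '')
j=37 s[j]='b': π[37]=0 (border '')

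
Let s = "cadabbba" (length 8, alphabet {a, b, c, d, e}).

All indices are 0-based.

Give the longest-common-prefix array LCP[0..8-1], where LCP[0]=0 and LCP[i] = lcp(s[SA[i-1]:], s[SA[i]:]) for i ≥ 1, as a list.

[0, 1, 1, 0, 1, 2, 0, 0]

sorted suffixes:
  #0 SA[0]=7  'a'
  #1 SA[1]=3  'abbba'
  #2 SA[2]=1  'adabbba'
  #3 SA[3]=6  'ba'
  #4 SA[4]=5  'bba'
  #5 SA[5]=4  'bbba'
  #6 SA[6]=0  'cadabbba'
  #7 SA[7]=2  'dabbba'

SA = [7, 3, 1, 6, 5, 4, 0, 2]
i: (SA[i-1],SA[i]) lcp shared
  1: (7,3) 1 'a'
  2: (3,1) 1 'a'
  3: (1,6) 0 ''
  4: (6,5) 1 'b'
  5: (5,4) 2 'bb'
  6: (4,0) 0 ''
  7: (0,2) 0 ''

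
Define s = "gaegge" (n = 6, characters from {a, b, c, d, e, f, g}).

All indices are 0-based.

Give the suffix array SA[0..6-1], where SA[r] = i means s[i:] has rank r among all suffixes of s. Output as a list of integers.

rank→(start, suffix):
  0 → (1, 'aegge')
  1 → (5, 'e')
  2 → (2, 'egge')
  3 → (0, 'gaegge')
  4 → (4, 'ge')
  5 → (3, 'gge')

[1, 5, 2, 0, 4, 3]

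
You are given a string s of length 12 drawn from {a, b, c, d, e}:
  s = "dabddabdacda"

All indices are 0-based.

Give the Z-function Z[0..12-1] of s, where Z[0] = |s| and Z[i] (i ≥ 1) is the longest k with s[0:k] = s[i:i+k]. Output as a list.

[12, 0, 0, 1, 4, 0, 0, 2, 0, 0, 2, 0]

Z[0]=12
i=1: i≥r, start 0; Z[1]=0
i=2: i≥r, start 0; Z[2]=0
i=3: i≥r, start 0; Z[3]=1 extend→box=[3,4)
i=4: i≥r, start 0; Z[4]=4 extend→box=[4,8)
i=5: min(r-i=3, Z[1]=0)=0; Z[5]=0
i=6: min(r-i=2, Z[2]=0)=0; Z[6]=0
i=7: min(r-i=1, Z[3]=1)=1; Z[7]=2 extend→box=[7,9)
i=8: min(r-i=1, Z[1]=0)=0; Z[8]=0
i=9: i≥r, start 0; Z[9]=0
i=10: i≥r, start 0; Z[10]=2 extend→box=[10,12)
i=11: min(r-i=1, Z[1]=0)=0; Z[11]=0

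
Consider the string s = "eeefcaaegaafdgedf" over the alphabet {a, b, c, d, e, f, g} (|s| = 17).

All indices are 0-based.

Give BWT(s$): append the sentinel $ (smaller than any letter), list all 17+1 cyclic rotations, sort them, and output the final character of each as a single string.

fcgaafefg$eeadeaed

rank  rotation            last
    0  $eeefcaaegaafdgedf  f
    1  aaegaafdgedf$eeefc  c
    2  aafdgedf$eeefcaaeg  g
    3  aegaafdgedf$eeefca  a
    4  afdgedf$eeefcaaega  a
    5  caaegaafdgedf$eeef  f
    6  df$eeefcaaegaafdge  e
    7  dgedf$eeefcaaegaaf  f
    8  edf$eeefcaaegaafdg  g
    9  eeefcaaegaafdgedf$  $
   10  eefcaaegaafdgedf$e  e
   11  efcaaegaafdgedf$ee  e
   12  egaafdgedf$eeefcaa  a
   13  f$eeefcaaegaafdged  d
   14  fcaaegaafdgedf$eee  e
   15  fdgedf$eeefcaaegaa  a
   16  gaafdgedf$eeefcaae  e
   17  gedf$eeefcaaegaafd  d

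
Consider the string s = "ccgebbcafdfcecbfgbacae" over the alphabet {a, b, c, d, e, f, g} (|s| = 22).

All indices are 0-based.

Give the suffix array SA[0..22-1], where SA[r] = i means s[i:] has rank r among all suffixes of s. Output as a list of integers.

sorted suffixes:
  #0 SA[0]=18  'acae'
  #1 SA[1]=20  'ae'
  #2 SA[2]=7  'afdfcecbfgbacae'
  #3 SA[3]=17  'bacae'
  #4 SA[4]=4  'bbcafdfcecbfgbacae'
  #5 SA[5]=5  'bcafdfcecbfgbacae'
  #6 SA[6]=14  'bfgbacae'
  #7 SA[7]=19  'cae'
  #8 SA[8]=6  'cafdfcecbfgbacae'
  #9 SA[9]=13  'cbfgbacae'
  #10 SA[10]=0  'ccgebbcafdfcecbfgbacae'
  #11 SA[11]=11  'cecbfgbacae'
  #12 SA[12]=1  'cgebbcafdfcecbfgbacae'
  #13 SA[13]=9  'dfcecbfgbacae'
  #14 SA[14]=21  'e'
  #15 SA[15]=3  'ebbcafdfcecbfgbacae'
  #16 SA[16]=12  'ecbfgbacae'
  #17 SA[17]=10  'fcecbfgbacae'
  #18 SA[18]=8  'fdfcecbfgbacae'
  #19 SA[19]=15  'fgbacae'
  #20 SA[20]=16  'gbacae'
  #21 SA[21]=2  'gebbcafdfcecbfgbacae'

[18, 20, 7, 17, 4, 5, 14, 19, 6, 13, 0, 11, 1, 9, 21, 3, 12, 10, 8, 15, 16, 2]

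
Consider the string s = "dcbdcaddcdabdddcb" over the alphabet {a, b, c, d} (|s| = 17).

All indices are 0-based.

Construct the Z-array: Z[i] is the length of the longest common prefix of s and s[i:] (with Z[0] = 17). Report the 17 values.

Z[0]=17
i=1: i≥r, start 0; Z[1]=0
i=2: i≥r, start 0; Z[2]=0
i=3: i≥r, start 0; Z[3]=2 grow→box=[3,5)
i=4: min(r-i=1, Z[1]=0)=0; Z[4]=0
i=5: i≥r, start 0; Z[5]=0
i=6: i≥r, start 0; Z[6]=1 grow→box=[6,7)
i=7: i≥r, start 0; Z[7]=2 grow→box=[7,9)
i=8: min(r-i=1, Z[1]=0)=0; Z[8]=0
i=9: i≥r, start 0; Z[9]=1 grow→box=[9,10)
i=10: i≥r, start 0; Z[10]=0
i=11: i≥r, start 0; Z[11]=0
i=12: i≥r, start 0; Z[12]=1 grow→box=[12,13)
i=13: i≥r, start 0; Z[13]=1 grow→box=[13,14)
i=14: i≥r, start 0; Z[14]=3 grow→box=[14,17)
i=15: min(r-i=2, Z[1]=0)=0; Z[15]=0
i=16: min(r-i=1, Z[2]=0)=0; Z[16]=0

[17, 0, 0, 2, 0, 0, 1, 2, 0, 1, 0, 0, 1, 1, 3, 0, 0]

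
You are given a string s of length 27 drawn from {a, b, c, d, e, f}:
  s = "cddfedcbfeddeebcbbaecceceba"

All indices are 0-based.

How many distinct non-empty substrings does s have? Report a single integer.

348

sorted suffixes:
  #0 SA[0]=26  'a'
  #1 SA[1]=18  'aecceceba'
  #2 SA[2]=25  'ba'
  #3 SA[3]=17  'baecceceba'
  #4 SA[4]=16  'bbaecceceba'
  #5 SA[5]=14  'bcbbaecceceba'
  #6 SA[6]=7  'bfeddeebcbbaecceceba'
  #7 SA[7]=15  'cbbaecceceba'
  #8 SA[8]=6  'cbfeddeebcbbaecceceba'
  #9 SA[9]=20  'cceceba'
  #10 SA[10]=0  'cddfedcbfeddeebcbbaecceceba'
  #11 SA[11]=23  'ceba'
  #12 SA[12]=21  'ceceba'
  #13 SA[13]=5  'dcbfeddeebcbbaecceceba'
  #14 SA[14]=10  'ddeebcbbaecceceba'
  #15 SA[15]=1  'ddfedcbfeddeebcbbaecceceba'
  #16 SA[16]=11  'deebcbbaecceceba'
  #17 SA[17]=2  'dfedcbfeddeebcbbaecceceba'
  #18 SA[18]=24  'eba'
  #19 SA[19]=13  'ebcbbaecceceba'
  #20 SA[20]=19  'ecceceba'
  #21 SA[21]=22  'eceba'
  #22 SA[22]=4  'edcbfeddeebcbbaecceceba'
  #23 SA[23]=9  'eddeebcbbaecceceba'
  #24 SA[24]=12  'eebcbbaecceceba'
  #25 SA[25]=3  'fedcbfeddeebcbbaecceceba'
  #26 SA[26]=8  'feddeebcbbaecceceba'

SA = [26, 18, 25, 17, 16, 14, 7, 15, 6, 20, 0, 23, 21, 5, 10, 1, 11, 2, 24, 13, 19, 22, 4, 9, 12, 3, 8]
rank  pair      lcp
   1  s[26:],s[18:]  1  'a'
   2  s[18:],s[25:]  0  ''
   3  s[25:],s[17:]  2  'ba'
   4  s[17:],s[16:]  1  'b'
   5  s[16:],s[14:]  1  'b'
   6  s[14:],s[7:]  1  'b'
   7  s[7:],s[15:]  0  ''
   8  s[15:],s[6:]  2  'cb'
   9  s[6:],s[20:]  1  'c'
  10  s[20:],s[0:]  1  'c'
  11  s[0:],s[23:]  1  'c'
  12  s[23:],s[21:]  2  'ce'
  13  s[21:],s[5:]  0  ''
  14  s[5:],s[10:]  1  'd'
  15  s[10:],s[1:]  2  'dd'
  16  s[1:],s[11:]  1  'd'
  17  s[11:],s[2:]  1  'd'
  18  s[2:],s[24:]  0  ''
  19  s[24:],s[13:]  2  'eb'
  20  s[13:],s[19:]  1  'e'
  21  s[19:],s[22:]  2  'ec'
  22  s[22:],s[4:]  1  'e'
  23  s[4:],s[9:]  2  'ed'
  24  s[9:],s[12:]  1  'e'
  25  s[12:],s[3:]  0  ''
  26  s[3:],s[8:]  3  'fed'

n(n+1)/2 = 27·28/2 = 378
Σ LCP = 0 + 1 + 0 + 2 + 1 + 1 + 1 + 0 + 2 + 1 + 1 + 1 + 2 + 0 + 1 + 2 + 1 + 1 + 0 + 2 + 1 + 2 + 1 + 2 + 1 + 0 + 3 = 30
distinct = 378 − 30 = 348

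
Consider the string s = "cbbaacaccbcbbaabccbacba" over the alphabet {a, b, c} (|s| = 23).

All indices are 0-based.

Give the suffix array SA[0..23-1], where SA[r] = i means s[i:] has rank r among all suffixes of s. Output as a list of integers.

[22, 13, 3, 14, 4, 19, 6, 21, 12, 2, 18, 11, 1, 9, 15, 5, 20, 17, 10, 0, 8, 16, 7]

rank | idx | suffix
   0 |  22 | a
   1 |  13 | aabccbacba
   2 |   3 | aacaccbcbbaabccbacba
   3 |  14 | abccbacba
   4 |   4 | acaccbcbbaabccbacba
   5 |  19 | acba
   6 |   6 | accbcbbaabccbacba
   7 |  21 | ba
   8 |  12 | baabccbacba
   9 |   2 | baacaccbcbbaabccbacba
  10 |  18 | bacba
  11 |  11 | bbaabccbacba
  12 |   1 | bbaacaccbcbbaabccbacba
  13 |   9 | bcbbaabccbacba
  14 |  15 | bccbacba
  15 |   5 | caccbcbbaabccbacba
  16 |  20 | cba
  17 |  17 | cbacba
  18 |  10 | cbbaabccbacba
  19 |   0 | cbbaacaccbcbbaabccbacba
  20 |   8 | cbcbbaabccbacba
  21 |  16 | ccbacba
  22 |   7 | ccbcbbaabccbacba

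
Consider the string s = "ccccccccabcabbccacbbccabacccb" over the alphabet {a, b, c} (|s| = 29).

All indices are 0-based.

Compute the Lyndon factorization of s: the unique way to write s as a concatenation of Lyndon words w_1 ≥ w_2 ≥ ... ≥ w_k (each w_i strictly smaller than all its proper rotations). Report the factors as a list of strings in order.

emit factor 1: 'c' (i=0, period=1)
emit factor 2: 'c' (i=1, period=1)
emit factor 3: 'c' (i=2, period=1)
emit factor 4: 'c' (i=3, period=1)
emit factor 5: 'c' (i=4, period=1)
emit factor 6: 'c' (i=5, period=1)
emit factor 7: 'c' (i=6, period=1)
emit factor 8: 'c' (i=7, period=1)
emit factor 9: 'abc' (i=8, period=3)
emit factor 10: 'abbccacbbcc' (i=11, period=11)
emit factor 11: 'abacccb' (i=22, period=7)

["c", "c", "c", "c", "c", "c", "c", "c", "abc", "abbccacbbcc", "abacccb"]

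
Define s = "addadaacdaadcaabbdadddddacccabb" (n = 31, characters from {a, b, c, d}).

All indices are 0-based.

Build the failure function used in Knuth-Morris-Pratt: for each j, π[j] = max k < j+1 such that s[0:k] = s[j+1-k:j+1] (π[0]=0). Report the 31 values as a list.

[0, 0, 0, 1, 2, 1, 1, 0, 0, 1, 1, 2, 0, 1, 1, 0, 0, 0, 1, 2, 3, 0, 0, 0, 1, 0, 0, 0, 1, 0, 0]

π[0] = 0
j=1 s[j]='d': π[1]=0 (border '')
j=2 s[j]='d': π[2]=0 (border '')
j=3 s[j]='a': π[3]=1 (border 'a')
j=4 s[j]='d': π[4]=2 (border 'ad')
j=5 s[j]='a': k: 2→0; π[5]=1 (border 'a')
j=6 s[j]='a': k: 1→0; π[6]=1 (border 'a')
j=7 s[j]='c': k: 1→0; π[7]=0 (border '')
j=8 s[j]='d': π[8]=0 (border '')
j=9 s[j]='a': π[9]=1 (border 'a')
j=10 s[j]='a': k: 1→0; π[10]=1 (border 'a')
j=11 s[j]='d': π[11]=2 (border 'ad')
j=12 s[j]='c': k: 2→0; π[12]=0 (border '')
j=13 s[j]='a': π[13]=1 (border 'a')
j=14 s[j]='a': k: 1→0; π[14]=1 (border 'a')
j=15 s[j]='b': k: 1→0; π[15]=0 (border '')
j=16 s[j]='b': π[16]=0 (border '')
j=17 s[j]='d': π[17]=0 (border '')
j=18 s[j]='a': π[18]=1 (border 'a')
j=19 s[j]='d': π[19]=2 (border 'ad')
j=20 s[j]='d': π[20]=3 (border 'add')
j=21 s[j]='d': k: 3→0; π[21]=0 (border '')
j=22 s[j]='d': π[22]=0 (border '')
j=23 s[j]='d': π[23]=0 (border '')
j=24 s[j]='a': π[24]=1 (border 'a')
j=25 s[j]='c': k: 1→0; π[25]=0 (border '')
j=26 s[j]='c': π[26]=0 (border '')
j=27 s[j]='c': π[27]=0 (border '')
j=28 s[j]='a': π[28]=1 (border 'a')
j=29 s[j]='b': k: 1→0; π[29]=0 (border '')
j=30 s[j]='b': π[30]=0 (border '')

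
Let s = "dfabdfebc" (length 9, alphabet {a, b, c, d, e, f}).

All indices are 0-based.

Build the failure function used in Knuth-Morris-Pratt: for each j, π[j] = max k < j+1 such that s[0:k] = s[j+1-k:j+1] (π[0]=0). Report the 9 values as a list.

[0, 0, 0, 0, 1, 2, 0, 0, 0]

π[0] = 0
j=1 s[j]='f': π[1]=0 (border '')
j=2 s[j]='a': π[2]=0 (border '')
j=3 s[j]='b': π[3]=0 (border '')
j=4 s[j]='d': π[4]=1 (border 'd')
j=5 s[j]='f': π[5]=2 (border 'df')
j=6 s[j]='e': k: 2→0; π[6]=0 (border '')
j=7 s[j]='b': π[7]=0 (border '')
j=8 s[j]='c': π[8]=0 (border '')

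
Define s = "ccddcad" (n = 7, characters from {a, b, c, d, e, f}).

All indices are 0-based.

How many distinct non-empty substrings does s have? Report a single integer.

24

sorted suffixes:
  #0 SA[0]=5  'ad'
  #1 SA[1]=4  'cad'
  #2 SA[2]=0  'ccddcad'
  #3 SA[3]=1  'cddcad'
  #4 SA[4]=6  'd'
  #5 SA[5]=3  'dcad'
  #6 SA[6]=2  'ddcad'

SA = [5, 4, 0, 1, 6, 3, 2]
[i] adj suffixes → lcp
  [1] 5/4 → 0 ('')
  [2] 4/0 → 1 ('c')
  [3] 0/1 → 1 ('c')
  [4] 1/6 → 0 ('')
  [5] 6/3 → 1 ('d')
  [6] 3/2 → 1 ('d')

n(n+1)/2 = 7·8/2 = 28
Σ LCP = 0 + 0 + 1 + 1 + 0 + 1 + 1 = 4
distinct = 28 − 4 = 24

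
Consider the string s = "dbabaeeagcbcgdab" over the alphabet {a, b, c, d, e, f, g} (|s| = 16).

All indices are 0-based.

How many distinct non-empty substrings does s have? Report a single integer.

124

rank→(start, suffix):
  0 → (14, 'ab')
  1 → (2, 'abaeeagcbcgdab')
  2 → (4, 'aeeagcbcgdab')
  3 → (7, 'agcbcgdab')
  4 → (15, 'b')
  5 → (1, 'babaeeagcbcgdab')
  6 → (3, 'baeeagcbcgdab')
  7 → (10, 'bcgdab')
  8 → (9, 'cbcgdab')
  9 → (11, 'cgdab')
  10 → (13, 'dab')
  11 → (0, 'dbabaeeagcbcgdab')
  12 → (6, 'eagcbcgdab')
  13 → (5, 'eeagcbcgdab')
  14 → (8, 'gcbcgdab')
  15 → (12, 'gdab')

SA = [14, 2, 4, 7, 15, 1, 3, 10, 9, 11, 13, 0, 6, 5, 8, 12]
i: (SA[i-1],SA[i]) lcp shared
  1: (14,2) 2 'ab'
  2: (2,4) 1 'a'
  3: (4,7) 1 'a'
  4: (7,15) 0 ''
  5: (15,1) 1 'b'
  6: (1,3) 2 'ba'
  7: (3,10) 1 'b'
  8: (10,9) 0 ''
  9: (9,11) 1 'c'
  10: (11,13) 0 ''
  11: (13,0) 1 'd'
  12: (0,6) 0 ''
  13: (6,5) 1 'e'
  14: (5,8) 0 ''
  15: (8,12) 1 'g'

n(n+1)/2 = 16·17/2 = 136
Σ LCP = 0 + 2 + 1 + 1 + 0 + 1 + 2 + 1 + 0 + 1 + 0 + 1 + 0 + 1 + 0 + 1 = 12
distinct = 136 − 12 = 124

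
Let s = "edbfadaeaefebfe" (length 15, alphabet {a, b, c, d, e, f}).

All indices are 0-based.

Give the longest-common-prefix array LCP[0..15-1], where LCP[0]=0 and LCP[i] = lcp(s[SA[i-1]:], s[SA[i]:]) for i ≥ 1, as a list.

rank | idx | suffix
   0 |   4 | adaeaefebfe
   1 |   6 | aeaefebfe
   2 |   8 | aefebfe
   3 |   2 | bfadaeaefebfe
   4 |  12 | bfe
   5 |   5 | daeaefebfe
   6 |   1 | dbfadaeaefebfe
   7 |  14 | e
   8 |   7 | eaefebfe
   9 |  11 | ebfe
  10 |   0 | edbfadaeaefebfe
  11 |   9 | efebfe
  12 |   3 | fadaeaefebfe
  13 |  13 | fe
  14 |  10 | febfe

SA = [4, 6, 8, 2, 12, 5, 1, 14, 7, 11, 0, 9, 3, 13, 10]
[i] adj suffixes → lcp
  [1] 4/6 → 1 ('a')
  [2] 6/8 → 2 ('ae')
  [3] 8/2 → 0 ('')
  [4] 2/12 → 2 ('bf')
  [5] 12/5 → 0 ('')
  [6] 5/1 → 1 ('d')
  [7] 1/14 → 0 ('')
  [8] 14/7 → 1 ('e')
  [9] 7/11 → 1 ('e')
  [10] 11/0 → 1 ('e')
  [11] 0/9 → 1 ('e')
  [12] 9/3 → 0 ('')
  [13] 3/13 → 1 ('f')
  [14] 13/10 → 2 ('fe')

[0, 1, 2, 0, 2, 0, 1, 0, 1, 1, 1, 1, 0, 1, 2]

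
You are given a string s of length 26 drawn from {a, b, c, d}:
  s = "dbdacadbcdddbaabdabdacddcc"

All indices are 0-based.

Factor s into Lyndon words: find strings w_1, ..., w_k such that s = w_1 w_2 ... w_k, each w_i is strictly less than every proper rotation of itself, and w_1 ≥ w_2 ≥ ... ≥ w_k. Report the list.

emit factor 1: 'd' (i=0, period=1)
emit factor 2: 'bd' (i=1, period=2)
emit factor 3: 'acadbcdddb' (i=3, period=10)
emit factor 4: 'aabdabdacddcc' (i=13, period=13)

["d", "bd", "acadbcdddb", "aabdabdacddcc"]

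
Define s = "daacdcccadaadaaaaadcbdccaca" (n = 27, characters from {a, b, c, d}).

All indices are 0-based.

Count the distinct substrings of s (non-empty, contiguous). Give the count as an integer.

329

rank | idx | suffix
   0 |  26 | a
   1 |  13 | aaaaadcbdccaca
   2 |  14 | aaaadcbdccaca
   3 |  15 | aaadcbdccaca
   4 |   1 | aacdcccadaadaaaaadcbdccaca
   5 |  10 | aadaaaaadcbdccaca
   6 |  16 | aadcbdccaca
   7 |  24 | aca
   8 |   2 | acdcccadaadaaaaadcbdccaca
   9 |  11 | adaaaaadcbdccaca
  10 |   8 | adaadaaaaadcbdccaca
  11 |  17 | adcbdccaca
  12 |  20 | bdccaca
  13 |  25 | ca
  14 |  23 | caca
  15 |   7 | cadaadaaaaadcbdccaca
  16 |  19 | cbdccaca
  17 |  22 | ccaca
  18 |   6 | ccadaadaaaaadcbdccaca
  19 |   5 | cccadaadaaaaadcbdccaca
  20 |   3 | cdcccadaadaaaaadcbdccaca
  21 |  12 | daaaaadcbdccaca
  22 |   0 | daacdcccadaadaaaaadcbdccaca
  23 |   9 | daadaaaaadcbdccaca
  24 |  18 | dcbdccaca
  25 |  21 | dccaca
  26 |   4 | dcccadaadaaaaadcbdccaca

SA = [26, 13, 14, 15, 1, 10, 16, 24, 2, 11, 8, 17, 20, 25, 23, 7, 19, 22, 6, 5, 3, 12, 0, 9, 18, 21, 4]
i: (SA[i-1],SA[i]) lcp shared
  1: (26,13) 1 'a'
  2: (13,14) 4 'aaaa'
  3: (14,15) 3 'aaa'
  4: (15,1) 2 'aa'
  5: (1,10) 2 'aa'
  6: (10,16) 3 'aad'
  7: (16,24) 1 'a'
  8: (24,2) 2 'ac'
  9: (2,11) 1 'a'
  10: (11,8) 4 'adaa'
  11: (8,17) 2 'ad'
  12: (17,20) 0 ''
  13: (20,25) 0 ''
  14: (25,23) 2 'ca'
  15: (23,7) 2 'ca'
  16: (7,19) 1 'c'
  17: (19,22) 1 'c'
  18: (22,6) 3 'cca'
  19: (6,5) 2 'cc'
  20: (5,3) 1 'c'
  21: (3,12) 0 ''
  22: (12,0) 3 'daa'
  23: (0,9) 3 'daa'
  24: (9,18) 1 'd'
  25: (18,21) 2 'dc'
  26: (21,4) 3 'dcc'

n(n+1)/2 = 27·28/2 = 378
Σ LCP = 0 + 1 + 4 + 3 + 2 + 2 + 3 + 1 + 2 + 1 + 4 + 2 + 0 + 0 + 2 + 2 + 1 + 1 + 3 + 2 + 1 + 0 + 3 + 3 + 1 + 2 + 3 = 49
distinct = 378 − 49 = 329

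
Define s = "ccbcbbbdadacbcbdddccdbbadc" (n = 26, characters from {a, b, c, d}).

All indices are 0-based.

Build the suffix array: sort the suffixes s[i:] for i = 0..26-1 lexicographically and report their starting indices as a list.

rank→(start, suffix):
  0 → (10, 'acbcbdddccdbbadc')
  1 → (8, 'adacbcbdddccdbbadc')
  2 → (23, 'adc')
  3 → (22, 'badc')
  4 → (21, 'bbadc')
  5 → (4, 'bbbdadacbcbdddccdbbadc')
  6 → (5, 'bbdadacbcbdddccdbbadc')
  7 → (2, 'bcbbbdadacbcbdddccdbbadc')
  8 → (12, 'bcbdddccdbbadc')
  9 → (6, 'bdadacbcbdddccdbbadc')
  10 → (14, 'bdddccdbbadc')
  11 → (25, 'c')
  12 → (3, 'cbbbdadacbcbdddccdbbadc')
  13 → (1, 'cbcbbbdadacbcbdddccdbbadc')
  14 → (11, 'cbcbdddccdbbadc')
  15 → (13, 'cbdddccdbbadc')
  16 → (0, 'ccbcbbbdadacbcbdddccdbbadc')
  17 → (18, 'ccdbbadc')
  18 → (19, 'cdbbadc')
  19 → (9, 'dacbcbdddccdbbadc')
  20 → (7, 'dadacbcbdddccdbbadc')
  21 → (20, 'dbbadc')
  22 → (24, 'dc')
  23 → (17, 'dccdbbadc')
  24 → (16, 'ddccdbbadc')
  25 → (15, 'dddccdbbadc')

[10, 8, 23, 22, 21, 4, 5, 2, 12, 6, 14, 25, 3, 1, 11, 13, 0, 18, 19, 9, 7, 20, 24, 17, 16, 15]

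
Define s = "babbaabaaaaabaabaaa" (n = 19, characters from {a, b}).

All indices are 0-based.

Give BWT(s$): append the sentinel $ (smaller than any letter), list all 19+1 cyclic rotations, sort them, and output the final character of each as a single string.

aaabbaabbaaaabaaab$a

rank  rotation              last
    0  $babbaabaaaaabaabaaa  a
    1  a$babbaabaaaaabaabaa  a
    2  aa$babbaabaaaaabaaba  a
    3  aaa$babbaabaaaaabaab  b
    4  aaaaabaabaaa$babbaab  b
    5  aaaabaabaaa$babbaaba  a
    6  aaabaabaaa$babbaabaa  a
    7  aabaaa$babbaabaaaaab  b
    8  aabaaaaabaabaaa$babb  b
    9  aabaabaaa$babbaabaaa  a
   10  abaaa$babbaabaaaaaba  a
   11  abaaaaabaabaaa$babba  a
   12  abaabaaa$babbaabaaaa  a
   13  abbaabaaaaabaabaaa$b  b
   14  baaa$babbaabaaaaabaa  a
   15  baaaaabaabaaa$babbaa  a
   16  baabaaa$babbaabaaaaa  a
   17  baabaaaaabaabaaa$bab  b
   18  babbaabaaaaabaabaaa$  $
   19  bbaabaaaaabaabaaa$ba  a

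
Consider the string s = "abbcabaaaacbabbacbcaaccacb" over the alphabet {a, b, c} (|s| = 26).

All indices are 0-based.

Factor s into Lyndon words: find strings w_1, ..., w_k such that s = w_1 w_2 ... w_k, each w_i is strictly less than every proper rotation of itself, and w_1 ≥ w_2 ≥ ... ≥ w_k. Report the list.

["abbc", "ab", "aaaacbabbacbcaaccacb"]

emit factor 1: 'abbc' (i=0, period=4)
emit factor 2: 'ab' (i=4, period=2)
emit factor 3: 'aaaacbabbacbcaaccacb' (i=6, period=20)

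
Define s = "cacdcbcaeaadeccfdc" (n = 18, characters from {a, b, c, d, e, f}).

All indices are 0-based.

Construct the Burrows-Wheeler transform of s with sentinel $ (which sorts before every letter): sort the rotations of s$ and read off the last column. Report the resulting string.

cecaccd$bdeacfcaadc

rank  rotation             last
    0  $cacdcbcaeaadeccfdc  c
    1  aadeccfdc$cacdcbcae  e
    2  acdcbcaeaadeccfdc$c  c
    3  adeccfdc$cacdcbcaea  a
    4  aeaadeccfdc$cacdcbc  c
    5  bcaeaadeccfdc$cacdc  c
    6  c$cacdcbcaeaadeccfd  d
    7  cacdcbcaeaadeccfdc$  $
    8  caeaadeccfdc$cacdcb  b
    9  cbcaeaadeccfdc$cacd  d
   10  ccfdc$cacdcbcaeaade  e
   11  cdcbcaeaadeccfdc$ca  a
   12  cfdc$cacdcbcaeaadec  c
   13  dc$cacdcbcaeaadeccf  f
   14  dcbcaeaadeccfdc$cac  c
   15  deccfdc$cacdcbcaeaa  a
   16  eaadeccfdc$cacdcbca  a
   17  eccfdc$cacdcbcaeaad  d
   18  fdc$cacdcbcaeaadecc  c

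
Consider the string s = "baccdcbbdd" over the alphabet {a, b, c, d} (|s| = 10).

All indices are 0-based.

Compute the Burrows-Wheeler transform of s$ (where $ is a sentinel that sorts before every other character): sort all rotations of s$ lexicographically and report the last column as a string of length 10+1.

rank  rotation     last
    0  $baccdcbbdd  d
    1  accdcbbdd$b  b
    2  baccdcbbdd$  $
    3  bbdd$baccdc  c
    4  bdd$baccdcb  b
    5  cbbdd$baccd  d
    6  ccdcbbdd$ba  a
    7  cdcbbdd$bac  c
    8  d$baccdcbbd  d
    9  dcbbdd$bacc  c
   10  dd$baccdcbb  b

db$cbdacdcb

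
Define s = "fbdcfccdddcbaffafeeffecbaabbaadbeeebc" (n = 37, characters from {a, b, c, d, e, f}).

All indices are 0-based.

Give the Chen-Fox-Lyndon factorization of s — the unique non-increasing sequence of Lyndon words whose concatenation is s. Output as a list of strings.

["f", "bdcfccdddc", "b", "aff", "afeeffecb", "aabbaadbeeebc"]

emit factor 1: 'f' (i=0, period=1)
emit factor 2: 'bdcfccdddc' (i=1, period=10)
emit factor 3: 'b' (i=11, period=1)
emit factor 4: 'aff' (i=12, period=3)
emit factor 5: 'afeeffecb' (i=15, period=9)
emit factor 6: 'aabbaadbeeebc' (i=24, period=13)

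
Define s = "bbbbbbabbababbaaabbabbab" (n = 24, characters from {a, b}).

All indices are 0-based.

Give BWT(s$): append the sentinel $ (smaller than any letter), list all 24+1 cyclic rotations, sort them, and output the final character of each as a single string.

rank  rotation                   last
    0  $bbbbbbabbababbaaabbabbab  b
    1  aaabbabbab$bbbbbbabbababb  b
    2  aabbabbab$bbbbbbabbababba  a
    3  ab$bbbbbbabbababbaaabbabb  b
    4  ababbaaabbabbab$bbbbbbabb  b
    5  abbaaabbabbab$bbbbbbabbab  b
    6  abbab$bbbbbbabbababbaaabb  b
    7  abbababbaaabbabbab$bbbbbb  b
    8  abbabbab$bbbbbbabbababbaa  a
    9  b$bbbbbbabbababbaaabbabba  a
   10  baaabbabbab$bbbbbbabbabab  b
   11  bab$bbbbbbabbababbaaabbab  b
   12  bababbaaabbabbab$bbbbbbab  b
   13  babbaaabbabbab$bbbbbbabba  a
   14  babbab$bbbbbbabbababbaaab  b
   15  babbababbaaabbabbab$bbbbb  b
   16  bbaaabbabbab$bbbbbbabbaba  a
   17  bbab$bbbbbbabbababbaaabba  a
   18  bbababbaaabbabbab$bbbbbba  a
   19  bbabbab$bbbbbbabbababbaaa  a
   20  bbabbababbaaabbabbab$bbbb  b
   21  bbbabbababbaaabbabbab$bbb  b
   22  bbbbabbababbaaabbabbab$bb  b
   23  bbbbbabbababbaaabbabbab$b  b
   24  bbbbbbabbababbaaabbabbab$  $

bbabbbbbaabbbabbaaaabbbb$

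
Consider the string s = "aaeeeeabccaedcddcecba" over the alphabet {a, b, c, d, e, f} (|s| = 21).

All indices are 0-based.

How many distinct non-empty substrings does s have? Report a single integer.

210

sorted suffixes:
  #0 SA[0]=20  'a'
  #1 SA[1]=0  'aaeeeeabccaedcddcecba'
  #2 SA[2]=6  'abccaedcddcecba'
  #3 SA[3]=10  'aedcddcecba'
  #4 SA[4]=1  'aeeeeabccaedcddcecba'
  #5 SA[5]=19  'ba'
  #6 SA[6]=7  'bccaedcddcecba'
  #7 SA[7]=9  'caedcddcecba'
  #8 SA[8]=18  'cba'
  #9 SA[9]=8  'ccaedcddcecba'
  #10 SA[10]=13  'cddcecba'
  #11 SA[11]=16  'cecba'
  #12 SA[12]=12  'dcddcecba'
  #13 SA[13]=15  'dcecba'
  #14 SA[14]=14  'ddcecba'
  #15 SA[15]=5  'eabccaedcddcecba'
  #16 SA[16]=17  'ecba'
  #17 SA[17]=11  'edcddcecba'
  #18 SA[18]=4  'eeabccaedcddcecba'
  #19 SA[19]=3  'eeeabccaedcddcecba'
  #20 SA[20]=2  'eeeeabccaedcddcecba'

SA = [20, 0, 6, 10, 1, 19, 7, 9, 18, 8, 13, 16, 12, 15, 14, 5, 17, 11, 4, 3, 2]
i: (SA[i-1],SA[i]) lcp shared
  1: (20,0) 1 'a'
  2: (0,6) 1 'a'
  3: (6,10) 1 'a'
  4: (10,1) 2 'ae'
  5: (1,19) 0 ''
  6: (19,7) 1 'b'
  7: (7,9) 0 ''
  8: (9,18) 1 'c'
  9: (18,8) 1 'c'
  10: (8,13) 1 'c'
  11: (13,16) 1 'c'
  12: (16,12) 0 ''
  13: (12,15) 2 'dc'
  14: (15,14) 1 'd'
  15: (14,5) 0 ''
  16: (5,17) 1 'e'
  17: (17,11) 1 'e'
  18: (11,4) 1 'e'
  19: (4,3) 2 'ee'
  20: (3,2) 3 'eee'

n(n+1)/2 = 21·22/2 = 231
Σ LCP = 0 + 1 + 1 + 1 + 2 + 0 + 1 + 0 + 1 + 1 + 1 + 1 + 0 + 2 + 1 + 0 + 1 + 1 + 1 + 2 + 3 = 21
distinct = 231 − 21 = 210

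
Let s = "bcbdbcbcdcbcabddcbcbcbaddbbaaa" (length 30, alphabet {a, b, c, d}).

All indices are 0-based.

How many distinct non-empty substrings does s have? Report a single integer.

413

sorted suffixes:
  #0 SA[0]=29  'a'
  #1 SA[1]=28  'aa'
  #2 SA[2]=27  'aaa'
  #3 SA[3]=12  'abddcbcbcbaddbbaaa'
  #4 SA[4]=22  'addbbaaa'
  #5 SA[5]=26  'baaa'
  #6 SA[6]=21  'baddbbaaa'
  #7 SA[7]=25  'bbaaa'
  #8 SA[8]=10  'bcabddcbcbcbaddbbaaa'
  #9 SA[9]=19  'bcbaddbbaaa'
  #10 SA[10]=17  'bcbcbaddbbaaa'
  #11 SA[11]=4  'bcbcdcbcabddcbcbcbaddbbaaa'
  #12 SA[12]=0  'bcbdbcbcdcbcabddcbcbcbaddbbaaa'
  #13 SA[13]=6  'bcdcbcabddcbcbcbaddbbaaa'
  #14 SA[14]=2  'bdbcbcdcbcabddcbcbcbaddbbaaa'
  #15 SA[15]=13  'bddcbcbcbaddbbaaa'
  #16 SA[16]=11  'cabddcbcbcbaddbbaaa'
  #17 SA[17]=20  'cbaddbbaaa'
  #18 SA[18]=9  'cbcabddcbcbcbaddbbaaa'
  #19 SA[19]=18  'cbcbaddbbaaa'
  #20 SA[20]=16  'cbcbcbaddbbaaa'
  #21 SA[21]=5  'cbcdcbcabddcbcbcbaddbbaaa'
  #22 SA[22]=1  'cbdbcbcdcbcabddcbcbcbaddbbaaa'
  #23 SA[23]=7  'cdcbcabddcbcbcbaddbbaaa'
  #24 SA[24]=24  'dbbaaa'
  #25 SA[25]=3  'dbcbcdcbcabddcbcbcbaddbbaaa'
  #26 SA[26]=8  'dcbcabddcbcbcbaddbbaaa'
  #27 SA[27]=15  'dcbcbcbaddbbaaa'
  #28 SA[28]=23  'ddbbaaa'
  #29 SA[29]=14  'ddcbcbcbaddbbaaa'

SA = [29, 28, 27, 12, 22, 26, 21, 25, 10, 19, 17, 4, 0, 6, 2, 13, 11, 20, 9, 18, 16, 5, 1, 7, 24, 3, 8, 15, 23, 14]
rank  pair      lcp
   1  s[29:],s[28:]  1  'a'
   2  s[28:],s[27:]  2  'aa'
   3  s[27:],s[12:]  1  'a'
   4  s[12:],s[22:]  1  'a'
   5  s[22:],s[26:]  0  ''
   6  s[26:],s[21:]  2  'ba'
   7  s[21:],s[25:]  1  'b'
   8  s[25:],s[10:]  1  'b'
   9  s[10:],s[19:]  2  'bc'
  10  s[19:],s[17:]  3  'bcb'
  11  s[17:],s[4:]  4  'bcbc'
  12  s[4:],s[0:]  3  'bcb'
  13  s[0:],s[6:]  2  'bc'
  14  s[6:],s[2:]  1  'b'
  15  s[2:],s[13:]  2  'bd'
  16  s[13:],s[11:]  0  ''
  17  s[11:],s[20:]  1  'c'
  18  s[20:],s[9:]  2  'cb'
  19  s[9:],s[18:]  3  'cbc'
  20  s[18:],s[16:]  4  'cbcb'
  21  s[16:],s[5:]  3  'cbc'
  22  s[5:],s[1:]  2  'cb'
  23  s[1:],s[7:]  1  'c'
  24  s[7:],s[24:]  0  ''
  25  s[24:],s[3:]  2  'db'
  26  s[3:],s[8:]  1  'd'
  27  s[8:],s[15:]  4  'dcbc'
  28  s[15:],s[23:]  1  'd'
  29  s[23:],s[14:]  2  'dd'

n(n+1)/2 = 30·31/2 = 465
Σ LCP = 0 + 1 + 2 + 1 + 1 + 0 + 2 + 1 + 1 + 2 + 3 + 4 + 3 + 2 + 1 + 2 + 0 + 1 + 2 + 3 + 4 + 3 + 2 + 1 + 0 + 2 + 1 + 4 + 1 + 2 = 52
distinct = 465 − 52 = 413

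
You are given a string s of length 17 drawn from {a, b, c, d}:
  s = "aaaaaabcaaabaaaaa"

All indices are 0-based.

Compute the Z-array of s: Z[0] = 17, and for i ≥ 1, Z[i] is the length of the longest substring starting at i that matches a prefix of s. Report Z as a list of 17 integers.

Z[0]=17
i=1: fresh scan; Z[1]=5 grow→box=[1,6)
i=2: min(r-i=4, Z[1]=5)=4; Z[2]=4
i=3: min(r-i=3, Z[2]=4)=3; Z[3]=3
i=4: min(r-i=2, Z[3]=3)=2; Z[4]=2
i=5: min(r-i=1, Z[4]=2)=1; Z[5]=1
i=6: fresh scan; Z[6]=0
i=7: fresh scan; Z[7]=0
i=8: fresh scan; Z[8]=3 grow→box=[8,11)
i=9: min(r-i=2, Z[1]=5)=2; Z[9]=2
i=10: min(r-i=1, Z[2]=4)=1; Z[10]=1
i=11: fresh scan; Z[11]=0
i=12: fresh scan; Z[12]=5 grow→box=[12,17)
i=13: min(r-i=4, Z[1]=5)=4; Z[13]=4
i=14: min(r-i=3, Z[2]=4)=3; Z[14]=3
i=15: min(r-i=2, Z[3]=3)=2; Z[15]=2
i=16: min(r-i=1, Z[4]=2)=1; Z[16]=1

[17, 5, 4, 3, 2, 1, 0, 0, 3, 2, 1, 0, 5, 4, 3, 2, 1]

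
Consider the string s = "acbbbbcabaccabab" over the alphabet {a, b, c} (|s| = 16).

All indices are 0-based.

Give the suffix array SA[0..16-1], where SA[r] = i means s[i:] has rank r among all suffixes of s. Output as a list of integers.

rank→(start, suffix):
  0 → (14, 'ab')
  1 → (12, 'abab')
  2 → (7, 'abaccabab')
  3 → (0, 'acbbbbcabaccabab')
  4 → (9, 'accabab')
  5 → (15, 'b')
  6 → (13, 'bab')
  7 → (8, 'baccabab')
  8 → (2, 'bbbbcabaccabab')
  9 → (3, 'bbbcabaccabab')
  10 → (4, 'bbcabaccabab')
  11 → (5, 'bcabaccabab')
  12 → (11, 'cabab')
  13 → (6, 'cabaccabab')
  14 → (1, 'cbbbbcabaccabab')
  15 → (10, 'ccabab')

[14, 12, 7, 0, 9, 15, 13, 8, 2, 3, 4, 5, 11, 6, 1, 10]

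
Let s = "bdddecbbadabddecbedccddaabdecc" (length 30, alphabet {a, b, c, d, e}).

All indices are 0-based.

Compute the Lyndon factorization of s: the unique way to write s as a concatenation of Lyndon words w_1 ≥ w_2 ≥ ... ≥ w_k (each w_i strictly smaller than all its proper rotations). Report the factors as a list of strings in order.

emit factor 1: 'bdddec' (i=0, period=6)
emit factor 2: 'b' (i=6, period=1)
emit factor 3: 'b' (i=7, period=1)
emit factor 4: 'ad' (i=8, period=2)
emit factor 5: 'abddecbedccdd' (i=10, period=13)
emit factor 6: 'aabdecc' (i=23, period=7)

["bdddec", "b", "b", "ad", "abddecbedccdd", "aabdecc"]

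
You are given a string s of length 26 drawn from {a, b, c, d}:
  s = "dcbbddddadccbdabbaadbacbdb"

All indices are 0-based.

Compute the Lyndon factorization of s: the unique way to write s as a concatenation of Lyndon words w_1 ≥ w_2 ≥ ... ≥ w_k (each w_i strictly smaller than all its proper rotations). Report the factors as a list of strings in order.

emit factor 1: 'd' (i=0, period=1)
emit factor 2: 'c' (i=1, period=1)
emit factor 3: 'bbdddd' (i=2, period=6)
emit factor 4: 'adccbd' (i=8, period=6)
emit factor 5: 'abb' (i=14, period=3)
emit factor 6: 'aadbacbdb' (i=17, period=9)

["d", "c", "bbdddd", "adccbd", "abb", "aadbacbdb"]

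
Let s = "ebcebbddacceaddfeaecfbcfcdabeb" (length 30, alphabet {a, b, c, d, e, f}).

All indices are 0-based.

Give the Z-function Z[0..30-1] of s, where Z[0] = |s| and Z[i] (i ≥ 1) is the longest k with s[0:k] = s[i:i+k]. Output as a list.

Z[0]=30
i=1: outside box; Z[1]=0
i=2: outside box; Z[2]=0
i=3: outside box; Z[3]=2 grow→box=[3,5)
i=4: min(r-i=1, Z[1]=0)=0; Z[4]=0
i=5: outside box; Z[5]=0
i=6: outside box; Z[6]=0
i=7: outside box; Z[7]=0
i=8: outside box; Z[8]=0
i=9: outside box; Z[9]=0
i=10: outside box; Z[10]=0
i=11: outside box; Z[11]=1 grow→box=[11,12)
i=12: outside box; Z[12]=0
i=13: outside box; Z[13]=0
i=14: outside box; Z[14]=0
i=15: outside box; Z[15]=0
i=16: outside box; Z[16]=1 grow→box=[16,17)
i=17: outside box; Z[17]=0
i=18: outside box; Z[18]=1 grow→box=[18,19)
i=19: outside box; Z[19]=0
i=20: outside box; Z[20]=0
i=21: outside box; Z[21]=0
i=22: outside box; Z[22]=0
i=23: outside box; Z[23]=0
i=24: outside box; Z[24]=0
i=25: outside box; Z[25]=0
i=26: outside box; Z[26]=0
i=27: outside box; Z[27]=0
i=28: outside box; Z[28]=2 grow→box=[28,30)
i=29: min(r-i=1, Z[1]=0)=0; Z[29]=0

[30, 0, 0, 2, 0, 0, 0, 0, 0, 0, 0, 1, 0, 0, 0, 0, 1, 0, 1, 0, 0, 0, 0, 0, 0, 0, 0, 0, 2, 0]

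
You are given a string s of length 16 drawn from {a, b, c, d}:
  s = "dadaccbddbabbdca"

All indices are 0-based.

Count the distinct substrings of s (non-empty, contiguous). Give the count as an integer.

rank | idx | suffix
   0 |  15 | a
   1 |  10 | abbdca
   2 |   3 | accbddbabbdca
   3 |   1 | adaccbddbabbdca
   4 |   9 | babbdca
   5 |  11 | bbdca
   6 |  12 | bdca
   7 |   6 | bddbabbdca
   8 |  14 | ca
   9 |   5 | cbddbabbdca
  10 |   4 | ccbddbabbdca
  11 |   2 | daccbddbabbdca
  12 |   0 | dadaccbddbabbdca
  13 |   8 | dbabbdca
  14 |  13 | dca
  15 |   7 | ddbabbdca

SA = [15, 10, 3, 1, 9, 11, 12, 6, 14, 5, 4, 2, 0, 8, 13, 7]
i: (SA[i-1],SA[i]) lcp shared
  1: (15,10) 1 'a'
  2: (10,3) 1 'a'
  3: (3,1) 1 'a'
  4: (1,9) 0 ''
  5: (9,11) 1 'b'
  6: (11,12) 1 'b'
  7: (12,6) 2 'bd'
  8: (6,14) 0 ''
  9: (14,5) 1 'c'
  10: (5,4) 1 'c'
  11: (4,2) 0 ''
  12: (2,0) 2 'da'
  13: (0,8) 1 'd'
  14: (8,13) 1 'd'
  15: (13,7) 1 'd'

n(n+1)/2 = 16·17/2 = 136
Σ LCP = 0 + 1 + 1 + 1 + 0 + 1 + 1 + 2 + 0 + 1 + 1 + 0 + 2 + 1 + 1 + 1 = 14
distinct = 136 − 14 = 122

122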